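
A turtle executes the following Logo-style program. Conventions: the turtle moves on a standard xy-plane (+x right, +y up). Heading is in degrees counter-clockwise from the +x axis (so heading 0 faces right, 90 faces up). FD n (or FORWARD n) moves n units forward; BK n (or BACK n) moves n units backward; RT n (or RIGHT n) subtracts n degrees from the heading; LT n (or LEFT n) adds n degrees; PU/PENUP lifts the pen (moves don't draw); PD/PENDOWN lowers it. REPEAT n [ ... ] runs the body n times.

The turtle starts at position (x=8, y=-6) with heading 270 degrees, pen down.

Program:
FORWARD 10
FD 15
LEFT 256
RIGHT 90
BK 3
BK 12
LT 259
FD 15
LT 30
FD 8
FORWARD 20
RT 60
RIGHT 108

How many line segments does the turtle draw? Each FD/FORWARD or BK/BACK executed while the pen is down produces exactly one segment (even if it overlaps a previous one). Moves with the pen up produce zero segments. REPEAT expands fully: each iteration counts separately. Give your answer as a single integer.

Answer: 7

Derivation:
Executing turtle program step by step:
Start: pos=(8,-6), heading=270, pen down
FD 10: (8,-6) -> (8,-16) [heading=270, draw]
FD 15: (8,-16) -> (8,-31) [heading=270, draw]
LT 256: heading 270 -> 166
RT 90: heading 166 -> 76
BK 3: (8,-31) -> (7.274,-33.911) [heading=76, draw]
BK 12: (7.274,-33.911) -> (4.371,-45.554) [heading=76, draw]
LT 259: heading 76 -> 335
FD 15: (4.371,-45.554) -> (17.966,-51.894) [heading=335, draw]
LT 30: heading 335 -> 5
FD 8: (17.966,-51.894) -> (25.935,-51.196) [heading=5, draw]
FD 20: (25.935,-51.196) -> (45.859,-49.453) [heading=5, draw]
RT 60: heading 5 -> 305
RT 108: heading 305 -> 197
Final: pos=(45.859,-49.453), heading=197, 7 segment(s) drawn
Segments drawn: 7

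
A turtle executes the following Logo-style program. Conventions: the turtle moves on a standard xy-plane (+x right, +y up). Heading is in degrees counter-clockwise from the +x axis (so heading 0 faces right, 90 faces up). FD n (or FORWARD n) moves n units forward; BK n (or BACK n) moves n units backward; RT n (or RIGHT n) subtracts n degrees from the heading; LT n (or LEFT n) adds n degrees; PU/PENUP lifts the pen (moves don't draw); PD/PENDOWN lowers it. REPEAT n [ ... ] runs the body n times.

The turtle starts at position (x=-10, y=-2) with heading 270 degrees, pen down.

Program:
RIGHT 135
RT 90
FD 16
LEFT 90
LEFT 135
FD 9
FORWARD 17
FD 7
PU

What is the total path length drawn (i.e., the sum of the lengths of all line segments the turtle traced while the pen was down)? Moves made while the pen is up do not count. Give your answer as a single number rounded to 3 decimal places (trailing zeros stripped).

Executing turtle program step by step:
Start: pos=(-10,-2), heading=270, pen down
RT 135: heading 270 -> 135
RT 90: heading 135 -> 45
FD 16: (-10,-2) -> (1.314,9.314) [heading=45, draw]
LT 90: heading 45 -> 135
LT 135: heading 135 -> 270
FD 9: (1.314,9.314) -> (1.314,0.314) [heading=270, draw]
FD 17: (1.314,0.314) -> (1.314,-16.686) [heading=270, draw]
FD 7: (1.314,-16.686) -> (1.314,-23.686) [heading=270, draw]
PU: pen up
Final: pos=(1.314,-23.686), heading=270, 4 segment(s) drawn

Segment lengths:
  seg 1: (-10,-2) -> (1.314,9.314), length = 16
  seg 2: (1.314,9.314) -> (1.314,0.314), length = 9
  seg 3: (1.314,0.314) -> (1.314,-16.686), length = 17
  seg 4: (1.314,-16.686) -> (1.314,-23.686), length = 7
Total = 49

Answer: 49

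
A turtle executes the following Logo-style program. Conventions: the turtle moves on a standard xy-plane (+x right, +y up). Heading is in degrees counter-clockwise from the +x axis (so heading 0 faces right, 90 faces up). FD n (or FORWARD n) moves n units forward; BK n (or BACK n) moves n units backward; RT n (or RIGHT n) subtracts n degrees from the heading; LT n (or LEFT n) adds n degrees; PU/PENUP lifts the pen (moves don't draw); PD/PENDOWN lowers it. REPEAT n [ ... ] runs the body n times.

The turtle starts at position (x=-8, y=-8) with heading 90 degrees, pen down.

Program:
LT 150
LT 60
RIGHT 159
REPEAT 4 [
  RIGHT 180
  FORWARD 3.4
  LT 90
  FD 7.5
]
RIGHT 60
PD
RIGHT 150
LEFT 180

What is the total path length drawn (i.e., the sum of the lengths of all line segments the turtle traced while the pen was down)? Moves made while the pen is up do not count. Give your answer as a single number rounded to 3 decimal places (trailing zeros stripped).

Executing turtle program step by step:
Start: pos=(-8,-8), heading=90, pen down
LT 150: heading 90 -> 240
LT 60: heading 240 -> 300
RT 159: heading 300 -> 141
REPEAT 4 [
  -- iteration 1/4 --
  RT 180: heading 141 -> 321
  FD 3.4: (-8,-8) -> (-5.358,-10.14) [heading=321, draw]
  LT 90: heading 321 -> 51
  FD 7.5: (-5.358,-10.14) -> (-0.638,-4.311) [heading=51, draw]
  -- iteration 2/4 --
  RT 180: heading 51 -> 231
  FD 3.4: (-0.638,-4.311) -> (-2.777,-6.953) [heading=231, draw]
  LT 90: heading 231 -> 321
  FD 7.5: (-2.777,-6.953) -> (3.051,-11.673) [heading=321, draw]
  -- iteration 3/4 --
  RT 180: heading 321 -> 141
  FD 3.4: (3.051,-11.673) -> (0.409,-9.534) [heading=141, draw]
  LT 90: heading 141 -> 231
  FD 7.5: (0.409,-9.534) -> (-4.311,-15.362) [heading=231, draw]
  -- iteration 4/4 --
  RT 180: heading 231 -> 51
  FD 3.4: (-4.311,-15.362) -> (-2.171,-12.72) [heading=51, draw]
  LT 90: heading 51 -> 141
  FD 7.5: (-2.171,-12.72) -> (-8,-8) [heading=141, draw]
]
RT 60: heading 141 -> 81
PD: pen down
RT 150: heading 81 -> 291
LT 180: heading 291 -> 111
Final: pos=(-8,-8), heading=111, 8 segment(s) drawn

Segment lengths:
  seg 1: (-8,-8) -> (-5.358,-10.14), length = 3.4
  seg 2: (-5.358,-10.14) -> (-0.638,-4.311), length = 7.5
  seg 3: (-0.638,-4.311) -> (-2.777,-6.953), length = 3.4
  seg 4: (-2.777,-6.953) -> (3.051,-11.673), length = 7.5
  seg 5: (3.051,-11.673) -> (0.409,-9.534), length = 3.4
  seg 6: (0.409,-9.534) -> (-4.311,-15.362), length = 7.5
  seg 7: (-4.311,-15.362) -> (-2.171,-12.72), length = 3.4
  seg 8: (-2.171,-12.72) -> (-8,-8), length = 7.5
Total = 43.6

Answer: 43.6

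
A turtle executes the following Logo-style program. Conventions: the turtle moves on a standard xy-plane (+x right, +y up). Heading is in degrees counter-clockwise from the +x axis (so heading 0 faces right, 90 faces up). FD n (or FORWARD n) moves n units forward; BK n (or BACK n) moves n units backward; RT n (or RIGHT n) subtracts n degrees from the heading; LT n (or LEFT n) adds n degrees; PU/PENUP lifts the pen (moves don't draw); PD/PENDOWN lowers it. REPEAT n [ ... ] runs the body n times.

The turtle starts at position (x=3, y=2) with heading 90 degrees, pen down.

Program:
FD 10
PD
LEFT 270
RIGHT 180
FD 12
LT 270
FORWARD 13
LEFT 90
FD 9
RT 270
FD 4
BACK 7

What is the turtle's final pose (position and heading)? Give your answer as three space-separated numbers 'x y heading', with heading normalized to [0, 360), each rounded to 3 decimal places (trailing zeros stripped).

Executing turtle program step by step:
Start: pos=(3,2), heading=90, pen down
FD 10: (3,2) -> (3,12) [heading=90, draw]
PD: pen down
LT 270: heading 90 -> 0
RT 180: heading 0 -> 180
FD 12: (3,12) -> (-9,12) [heading=180, draw]
LT 270: heading 180 -> 90
FD 13: (-9,12) -> (-9,25) [heading=90, draw]
LT 90: heading 90 -> 180
FD 9: (-9,25) -> (-18,25) [heading=180, draw]
RT 270: heading 180 -> 270
FD 4: (-18,25) -> (-18,21) [heading=270, draw]
BK 7: (-18,21) -> (-18,28) [heading=270, draw]
Final: pos=(-18,28), heading=270, 6 segment(s) drawn

Answer: -18 28 270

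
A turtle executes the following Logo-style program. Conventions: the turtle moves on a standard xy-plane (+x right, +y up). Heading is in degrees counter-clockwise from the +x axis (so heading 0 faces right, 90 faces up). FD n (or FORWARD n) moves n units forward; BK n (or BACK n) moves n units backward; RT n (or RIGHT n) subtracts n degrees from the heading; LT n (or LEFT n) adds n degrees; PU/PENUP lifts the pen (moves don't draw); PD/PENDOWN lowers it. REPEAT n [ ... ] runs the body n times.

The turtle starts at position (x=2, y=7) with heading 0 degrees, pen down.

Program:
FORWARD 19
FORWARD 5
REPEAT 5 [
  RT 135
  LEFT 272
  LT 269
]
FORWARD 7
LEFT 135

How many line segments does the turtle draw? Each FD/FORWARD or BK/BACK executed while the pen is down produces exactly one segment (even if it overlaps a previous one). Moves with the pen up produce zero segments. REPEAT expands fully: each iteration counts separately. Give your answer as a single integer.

Answer: 3

Derivation:
Executing turtle program step by step:
Start: pos=(2,7), heading=0, pen down
FD 19: (2,7) -> (21,7) [heading=0, draw]
FD 5: (21,7) -> (26,7) [heading=0, draw]
REPEAT 5 [
  -- iteration 1/5 --
  RT 135: heading 0 -> 225
  LT 272: heading 225 -> 137
  LT 269: heading 137 -> 46
  -- iteration 2/5 --
  RT 135: heading 46 -> 271
  LT 272: heading 271 -> 183
  LT 269: heading 183 -> 92
  -- iteration 3/5 --
  RT 135: heading 92 -> 317
  LT 272: heading 317 -> 229
  LT 269: heading 229 -> 138
  -- iteration 4/5 --
  RT 135: heading 138 -> 3
  LT 272: heading 3 -> 275
  LT 269: heading 275 -> 184
  -- iteration 5/5 --
  RT 135: heading 184 -> 49
  LT 272: heading 49 -> 321
  LT 269: heading 321 -> 230
]
FD 7: (26,7) -> (21.5,1.638) [heading=230, draw]
LT 135: heading 230 -> 5
Final: pos=(21.5,1.638), heading=5, 3 segment(s) drawn
Segments drawn: 3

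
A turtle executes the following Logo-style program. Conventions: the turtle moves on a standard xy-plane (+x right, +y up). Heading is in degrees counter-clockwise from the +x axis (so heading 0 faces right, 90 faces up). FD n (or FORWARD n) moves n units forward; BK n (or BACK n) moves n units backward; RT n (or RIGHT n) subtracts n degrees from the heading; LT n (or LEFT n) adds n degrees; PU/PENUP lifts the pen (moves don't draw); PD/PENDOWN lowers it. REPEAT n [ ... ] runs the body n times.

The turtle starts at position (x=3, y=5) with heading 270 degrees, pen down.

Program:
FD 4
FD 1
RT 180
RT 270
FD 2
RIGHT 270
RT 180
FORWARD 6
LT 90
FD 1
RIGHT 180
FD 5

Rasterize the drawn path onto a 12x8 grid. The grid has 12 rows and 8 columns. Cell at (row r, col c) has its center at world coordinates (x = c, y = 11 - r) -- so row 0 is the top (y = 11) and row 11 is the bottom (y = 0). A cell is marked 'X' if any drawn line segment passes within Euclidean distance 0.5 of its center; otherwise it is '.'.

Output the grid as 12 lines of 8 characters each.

Answer: ........
........
........
........
........
XXXXXX..
.X.X....
.X.X....
.X.X....
.X.X....
.X.X....
.XXX....

Derivation:
Segment 0: (3,5) -> (3,1)
Segment 1: (3,1) -> (3,0)
Segment 2: (3,0) -> (1,-0)
Segment 3: (1,-0) -> (1,6)
Segment 4: (1,6) -> (-0,6)
Segment 5: (-0,6) -> (5,6)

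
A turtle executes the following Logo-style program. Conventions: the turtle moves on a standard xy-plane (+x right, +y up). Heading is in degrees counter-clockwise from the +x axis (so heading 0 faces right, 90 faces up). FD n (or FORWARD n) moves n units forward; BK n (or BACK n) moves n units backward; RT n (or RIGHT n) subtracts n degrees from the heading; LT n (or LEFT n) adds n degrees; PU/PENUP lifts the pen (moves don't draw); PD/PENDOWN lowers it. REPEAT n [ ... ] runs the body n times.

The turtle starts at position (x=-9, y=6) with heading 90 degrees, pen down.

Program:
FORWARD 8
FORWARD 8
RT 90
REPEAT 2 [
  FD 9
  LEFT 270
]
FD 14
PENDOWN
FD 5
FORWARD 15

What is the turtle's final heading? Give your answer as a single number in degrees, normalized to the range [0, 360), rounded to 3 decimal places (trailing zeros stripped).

Executing turtle program step by step:
Start: pos=(-9,6), heading=90, pen down
FD 8: (-9,6) -> (-9,14) [heading=90, draw]
FD 8: (-9,14) -> (-9,22) [heading=90, draw]
RT 90: heading 90 -> 0
REPEAT 2 [
  -- iteration 1/2 --
  FD 9: (-9,22) -> (0,22) [heading=0, draw]
  LT 270: heading 0 -> 270
  -- iteration 2/2 --
  FD 9: (0,22) -> (0,13) [heading=270, draw]
  LT 270: heading 270 -> 180
]
FD 14: (0,13) -> (-14,13) [heading=180, draw]
PD: pen down
FD 5: (-14,13) -> (-19,13) [heading=180, draw]
FD 15: (-19,13) -> (-34,13) [heading=180, draw]
Final: pos=(-34,13), heading=180, 7 segment(s) drawn

Answer: 180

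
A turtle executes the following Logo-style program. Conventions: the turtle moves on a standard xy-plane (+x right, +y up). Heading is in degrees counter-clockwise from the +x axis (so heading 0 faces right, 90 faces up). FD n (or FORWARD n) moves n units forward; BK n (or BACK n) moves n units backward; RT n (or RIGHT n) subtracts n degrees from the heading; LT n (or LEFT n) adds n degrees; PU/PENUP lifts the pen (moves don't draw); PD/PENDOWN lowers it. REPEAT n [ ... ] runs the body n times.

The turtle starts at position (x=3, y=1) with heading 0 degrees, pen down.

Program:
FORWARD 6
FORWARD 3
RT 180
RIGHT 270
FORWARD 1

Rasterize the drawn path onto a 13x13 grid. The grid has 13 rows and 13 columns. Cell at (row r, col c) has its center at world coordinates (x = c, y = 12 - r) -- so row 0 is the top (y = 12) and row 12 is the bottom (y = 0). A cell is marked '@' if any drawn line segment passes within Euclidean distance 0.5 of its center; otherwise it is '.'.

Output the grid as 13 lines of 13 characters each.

Answer: .............
.............
.............
.............
.............
.............
.............
.............
.............
.............
.............
...@@@@@@@@@@
............@

Derivation:
Segment 0: (3,1) -> (9,1)
Segment 1: (9,1) -> (12,1)
Segment 2: (12,1) -> (12,0)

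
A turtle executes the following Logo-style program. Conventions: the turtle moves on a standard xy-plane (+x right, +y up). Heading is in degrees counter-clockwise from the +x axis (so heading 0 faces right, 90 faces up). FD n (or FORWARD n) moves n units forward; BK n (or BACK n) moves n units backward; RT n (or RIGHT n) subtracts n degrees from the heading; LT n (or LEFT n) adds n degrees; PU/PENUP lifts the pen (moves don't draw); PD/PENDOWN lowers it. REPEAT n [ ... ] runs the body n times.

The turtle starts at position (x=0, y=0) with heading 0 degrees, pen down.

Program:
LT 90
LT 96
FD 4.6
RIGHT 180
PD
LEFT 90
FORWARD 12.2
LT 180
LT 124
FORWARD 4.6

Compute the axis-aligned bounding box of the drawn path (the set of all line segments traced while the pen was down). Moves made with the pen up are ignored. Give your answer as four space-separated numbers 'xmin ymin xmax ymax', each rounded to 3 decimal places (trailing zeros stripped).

Executing turtle program step by step:
Start: pos=(0,0), heading=0, pen down
LT 90: heading 0 -> 90
LT 96: heading 90 -> 186
FD 4.6: (0,0) -> (-4.575,-0.481) [heading=186, draw]
RT 180: heading 186 -> 6
PD: pen down
LT 90: heading 6 -> 96
FD 12.2: (-4.575,-0.481) -> (-5.85,11.652) [heading=96, draw]
LT 180: heading 96 -> 276
LT 124: heading 276 -> 40
FD 4.6: (-5.85,11.652) -> (-2.326,14.609) [heading=40, draw]
Final: pos=(-2.326,14.609), heading=40, 3 segment(s) drawn

Segment endpoints: x in {-5.85, -4.575, -2.326, 0}, y in {-0.481, 0, 11.652, 14.609}
xmin=-5.85, ymin=-0.481, xmax=0, ymax=14.609

Answer: -5.85 -0.481 0 14.609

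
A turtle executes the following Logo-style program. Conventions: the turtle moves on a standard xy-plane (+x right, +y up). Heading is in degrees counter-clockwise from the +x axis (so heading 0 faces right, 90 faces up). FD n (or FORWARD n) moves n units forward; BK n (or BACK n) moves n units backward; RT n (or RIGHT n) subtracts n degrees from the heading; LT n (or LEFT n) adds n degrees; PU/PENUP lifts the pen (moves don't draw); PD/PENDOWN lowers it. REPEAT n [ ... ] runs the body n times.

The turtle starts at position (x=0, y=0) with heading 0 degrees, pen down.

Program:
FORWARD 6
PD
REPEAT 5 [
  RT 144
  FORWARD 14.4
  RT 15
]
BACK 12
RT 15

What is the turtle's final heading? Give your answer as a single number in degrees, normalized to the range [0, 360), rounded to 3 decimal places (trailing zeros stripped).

Executing turtle program step by step:
Start: pos=(0,0), heading=0, pen down
FD 6: (0,0) -> (6,0) [heading=0, draw]
PD: pen down
REPEAT 5 [
  -- iteration 1/5 --
  RT 144: heading 0 -> 216
  FD 14.4: (6,0) -> (-5.65,-8.464) [heading=216, draw]
  RT 15: heading 216 -> 201
  -- iteration 2/5 --
  RT 144: heading 201 -> 57
  FD 14.4: (-5.65,-8.464) -> (2.193,3.613) [heading=57, draw]
  RT 15: heading 57 -> 42
  -- iteration 3/5 --
  RT 144: heading 42 -> 258
  FD 14.4: (2.193,3.613) -> (-0.801,-10.473) [heading=258, draw]
  RT 15: heading 258 -> 243
  -- iteration 4/5 --
  RT 144: heading 243 -> 99
  FD 14.4: (-0.801,-10.473) -> (-3.054,3.75) [heading=99, draw]
  RT 15: heading 99 -> 84
  -- iteration 5/5 --
  RT 144: heading 84 -> 300
  FD 14.4: (-3.054,3.75) -> (4.146,-8.721) [heading=300, draw]
  RT 15: heading 300 -> 285
]
BK 12: (4.146,-8.721) -> (1.041,2.87) [heading=285, draw]
RT 15: heading 285 -> 270
Final: pos=(1.041,2.87), heading=270, 7 segment(s) drawn

Answer: 270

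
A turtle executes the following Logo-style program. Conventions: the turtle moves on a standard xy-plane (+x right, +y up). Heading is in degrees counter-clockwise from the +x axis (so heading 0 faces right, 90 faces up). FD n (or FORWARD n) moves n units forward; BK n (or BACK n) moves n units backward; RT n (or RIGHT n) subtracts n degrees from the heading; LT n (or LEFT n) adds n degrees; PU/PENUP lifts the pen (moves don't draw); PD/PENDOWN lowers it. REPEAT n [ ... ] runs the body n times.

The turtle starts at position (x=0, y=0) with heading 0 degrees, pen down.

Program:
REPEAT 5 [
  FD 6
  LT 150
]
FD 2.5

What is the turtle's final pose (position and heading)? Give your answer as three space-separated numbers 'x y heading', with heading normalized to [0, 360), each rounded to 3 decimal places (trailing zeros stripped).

Executing turtle program step by step:
Start: pos=(0,0), heading=0, pen down
REPEAT 5 [
  -- iteration 1/5 --
  FD 6: (0,0) -> (6,0) [heading=0, draw]
  LT 150: heading 0 -> 150
  -- iteration 2/5 --
  FD 6: (6,0) -> (0.804,3) [heading=150, draw]
  LT 150: heading 150 -> 300
  -- iteration 3/5 --
  FD 6: (0.804,3) -> (3.804,-2.196) [heading=300, draw]
  LT 150: heading 300 -> 90
  -- iteration 4/5 --
  FD 6: (3.804,-2.196) -> (3.804,3.804) [heading=90, draw]
  LT 150: heading 90 -> 240
  -- iteration 5/5 --
  FD 6: (3.804,3.804) -> (0.804,-1.392) [heading=240, draw]
  LT 150: heading 240 -> 30
]
FD 2.5: (0.804,-1.392) -> (2.969,-0.142) [heading=30, draw]
Final: pos=(2.969,-0.142), heading=30, 6 segment(s) drawn

Answer: 2.969 -0.142 30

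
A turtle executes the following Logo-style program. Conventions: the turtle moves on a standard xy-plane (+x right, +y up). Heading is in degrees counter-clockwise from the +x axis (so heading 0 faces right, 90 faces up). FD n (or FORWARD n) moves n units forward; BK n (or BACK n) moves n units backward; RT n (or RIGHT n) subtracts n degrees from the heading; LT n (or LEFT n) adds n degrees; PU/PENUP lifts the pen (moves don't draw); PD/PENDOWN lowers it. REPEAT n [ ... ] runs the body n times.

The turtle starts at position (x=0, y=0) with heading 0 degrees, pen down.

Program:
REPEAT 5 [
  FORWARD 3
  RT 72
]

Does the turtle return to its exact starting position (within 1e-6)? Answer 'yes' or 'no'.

Answer: yes

Derivation:
Executing turtle program step by step:
Start: pos=(0,0), heading=0, pen down
REPEAT 5 [
  -- iteration 1/5 --
  FD 3: (0,0) -> (3,0) [heading=0, draw]
  RT 72: heading 0 -> 288
  -- iteration 2/5 --
  FD 3: (3,0) -> (3.927,-2.853) [heading=288, draw]
  RT 72: heading 288 -> 216
  -- iteration 3/5 --
  FD 3: (3.927,-2.853) -> (1.5,-4.617) [heading=216, draw]
  RT 72: heading 216 -> 144
  -- iteration 4/5 --
  FD 3: (1.5,-4.617) -> (-0.927,-2.853) [heading=144, draw]
  RT 72: heading 144 -> 72
  -- iteration 5/5 --
  FD 3: (-0.927,-2.853) -> (0,0) [heading=72, draw]
  RT 72: heading 72 -> 0
]
Final: pos=(0,0), heading=0, 5 segment(s) drawn

Start position: (0, 0)
Final position: (0, 0)
Distance = 0; < 1e-6 -> CLOSED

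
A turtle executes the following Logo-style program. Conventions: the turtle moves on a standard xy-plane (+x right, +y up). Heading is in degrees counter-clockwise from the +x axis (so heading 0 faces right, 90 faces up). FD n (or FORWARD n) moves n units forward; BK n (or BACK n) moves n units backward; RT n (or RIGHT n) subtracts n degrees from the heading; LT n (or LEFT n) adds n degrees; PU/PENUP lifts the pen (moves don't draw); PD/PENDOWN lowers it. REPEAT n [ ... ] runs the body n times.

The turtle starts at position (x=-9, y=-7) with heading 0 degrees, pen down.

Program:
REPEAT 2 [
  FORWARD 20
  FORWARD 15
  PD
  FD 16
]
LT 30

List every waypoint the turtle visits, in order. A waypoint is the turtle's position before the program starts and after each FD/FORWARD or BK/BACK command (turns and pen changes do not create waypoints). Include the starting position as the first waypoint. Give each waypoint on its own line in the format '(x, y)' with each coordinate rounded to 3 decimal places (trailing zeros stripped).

Answer: (-9, -7)
(11, -7)
(26, -7)
(42, -7)
(62, -7)
(77, -7)
(93, -7)

Derivation:
Executing turtle program step by step:
Start: pos=(-9,-7), heading=0, pen down
REPEAT 2 [
  -- iteration 1/2 --
  FD 20: (-9,-7) -> (11,-7) [heading=0, draw]
  FD 15: (11,-7) -> (26,-7) [heading=0, draw]
  PD: pen down
  FD 16: (26,-7) -> (42,-7) [heading=0, draw]
  -- iteration 2/2 --
  FD 20: (42,-7) -> (62,-7) [heading=0, draw]
  FD 15: (62,-7) -> (77,-7) [heading=0, draw]
  PD: pen down
  FD 16: (77,-7) -> (93,-7) [heading=0, draw]
]
LT 30: heading 0 -> 30
Final: pos=(93,-7), heading=30, 6 segment(s) drawn
Waypoints (7 total):
(-9, -7)
(11, -7)
(26, -7)
(42, -7)
(62, -7)
(77, -7)
(93, -7)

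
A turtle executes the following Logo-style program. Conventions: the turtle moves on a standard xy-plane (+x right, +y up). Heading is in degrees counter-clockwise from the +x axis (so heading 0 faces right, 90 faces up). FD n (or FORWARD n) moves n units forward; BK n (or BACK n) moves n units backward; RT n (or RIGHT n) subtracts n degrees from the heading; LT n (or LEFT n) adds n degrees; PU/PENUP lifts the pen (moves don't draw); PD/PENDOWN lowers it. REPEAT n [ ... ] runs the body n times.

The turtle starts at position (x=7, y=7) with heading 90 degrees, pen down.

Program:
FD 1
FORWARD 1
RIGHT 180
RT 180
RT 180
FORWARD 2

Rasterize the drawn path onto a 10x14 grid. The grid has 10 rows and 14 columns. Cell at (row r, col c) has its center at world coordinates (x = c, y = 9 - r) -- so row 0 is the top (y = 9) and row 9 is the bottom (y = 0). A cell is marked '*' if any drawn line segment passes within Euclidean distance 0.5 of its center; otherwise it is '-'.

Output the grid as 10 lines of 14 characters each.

Segment 0: (7,7) -> (7,8)
Segment 1: (7,8) -> (7,9)
Segment 2: (7,9) -> (7,7)

Answer: -------*------
-------*------
-------*------
--------------
--------------
--------------
--------------
--------------
--------------
--------------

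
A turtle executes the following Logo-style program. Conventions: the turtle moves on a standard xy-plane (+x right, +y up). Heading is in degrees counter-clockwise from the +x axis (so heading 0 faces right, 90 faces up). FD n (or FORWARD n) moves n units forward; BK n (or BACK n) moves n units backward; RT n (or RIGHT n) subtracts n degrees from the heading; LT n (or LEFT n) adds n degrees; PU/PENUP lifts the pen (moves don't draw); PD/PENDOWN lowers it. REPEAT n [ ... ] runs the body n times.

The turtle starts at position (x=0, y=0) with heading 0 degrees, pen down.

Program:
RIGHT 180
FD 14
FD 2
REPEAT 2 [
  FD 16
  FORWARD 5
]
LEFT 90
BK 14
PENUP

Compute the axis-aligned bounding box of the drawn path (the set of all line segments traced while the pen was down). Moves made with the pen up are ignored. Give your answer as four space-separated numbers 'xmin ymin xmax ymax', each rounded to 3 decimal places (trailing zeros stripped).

Executing turtle program step by step:
Start: pos=(0,0), heading=0, pen down
RT 180: heading 0 -> 180
FD 14: (0,0) -> (-14,0) [heading=180, draw]
FD 2: (-14,0) -> (-16,0) [heading=180, draw]
REPEAT 2 [
  -- iteration 1/2 --
  FD 16: (-16,0) -> (-32,0) [heading=180, draw]
  FD 5: (-32,0) -> (-37,0) [heading=180, draw]
  -- iteration 2/2 --
  FD 16: (-37,0) -> (-53,0) [heading=180, draw]
  FD 5: (-53,0) -> (-58,0) [heading=180, draw]
]
LT 90: heading 180 -> 270
BK 14: (-58,0) -> (-58,14) [heading=270, draw]
PU: pen up
Final: pos=(-58,14), heading=270, 7 segment(s) drawn

Segment endpoints: x in {-58, -53, -37, -32, -16, -14, 0}, y in {0, 0, 0, 0, 0, 0, 0, 14}
xmin=-58, ymin=0, xmax=0, ymax=14

Answer: -58 0 0 14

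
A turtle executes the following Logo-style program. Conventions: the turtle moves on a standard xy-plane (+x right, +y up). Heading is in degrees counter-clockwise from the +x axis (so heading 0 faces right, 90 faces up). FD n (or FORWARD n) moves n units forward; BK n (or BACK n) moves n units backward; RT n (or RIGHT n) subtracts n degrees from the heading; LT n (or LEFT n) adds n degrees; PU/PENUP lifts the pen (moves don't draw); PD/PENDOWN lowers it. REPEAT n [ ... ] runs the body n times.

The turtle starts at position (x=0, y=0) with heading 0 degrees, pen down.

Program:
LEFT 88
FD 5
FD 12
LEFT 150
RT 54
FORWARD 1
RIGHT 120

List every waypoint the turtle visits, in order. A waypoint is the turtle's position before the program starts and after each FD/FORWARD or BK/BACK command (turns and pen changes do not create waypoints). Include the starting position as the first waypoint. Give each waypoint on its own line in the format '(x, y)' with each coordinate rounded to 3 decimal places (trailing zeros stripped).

Answer: (0, 0)
(0.174, 4.997)
(0.593, 16.99)
(-0.404, 16.92)

Derivation:
Executing turtle program step by step:
Start: pos=(0,0), heading=0, pen down
LT 88: heading 0 -> 88
FD 5: (0,0) -> (0.174,4.997) [heading=88, draw]
FD 12: (0.174,4.997) -> (0.593,16.99) [heading=88, draw]
LT 150: heading 88 -> 238
RT 54: heading 238 -> 184
FD 1: (0.593,16.99) -> (-0.404,16.92) [heading=184, draw]
RT 120: heading 184 -> 64
Final: pos=(-0.404,16.92), heading=64, 3 segment(s) drawn
Waypoints (4 total):
(0, 0)
(0.174, 4.997)
(0.593, 16.99)
(-0.404, 16.92)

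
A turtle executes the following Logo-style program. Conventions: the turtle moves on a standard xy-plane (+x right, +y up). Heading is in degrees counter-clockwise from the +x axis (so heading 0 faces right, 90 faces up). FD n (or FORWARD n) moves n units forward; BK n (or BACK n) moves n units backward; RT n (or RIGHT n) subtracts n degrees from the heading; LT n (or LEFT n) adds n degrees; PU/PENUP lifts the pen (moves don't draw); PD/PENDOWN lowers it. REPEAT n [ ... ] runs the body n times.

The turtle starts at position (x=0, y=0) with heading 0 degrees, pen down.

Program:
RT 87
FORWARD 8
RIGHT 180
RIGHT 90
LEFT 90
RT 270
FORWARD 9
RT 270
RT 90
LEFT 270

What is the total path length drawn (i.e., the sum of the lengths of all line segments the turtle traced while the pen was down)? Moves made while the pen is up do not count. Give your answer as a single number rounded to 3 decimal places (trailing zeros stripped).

Executing turtle program step by step:
Start: pos=(0,0), heading=0, pen down
RT 87: heading 0 -> 273
FD 8: (0,0) -> (0.419,-7.989) [heading=273, draw]
RT 180: heading 273 -> 93
RT 90: heading 93 -> 3
LT 90: heading 3 -> 93
RT 270: heading 93 -> 183
FD 9: (0.419,-7.989) -> (-8.569,-8.46) [heading=183, draw]
RT 270: heading 183 -> 273
RT 90: heading 273 -> 183
LT 270: heading 183 -> 93
Final: pos=(-8.569,-8.46), heading=93, 2 segment(s) drawn

Segment lengths:
  seg 1: (0,0) -> (0.419,-7.989), length = 8
  seg 2: (0.419,-7.989) -> (-8.569,-8.46), length = 9
Total = 17

Answer: 17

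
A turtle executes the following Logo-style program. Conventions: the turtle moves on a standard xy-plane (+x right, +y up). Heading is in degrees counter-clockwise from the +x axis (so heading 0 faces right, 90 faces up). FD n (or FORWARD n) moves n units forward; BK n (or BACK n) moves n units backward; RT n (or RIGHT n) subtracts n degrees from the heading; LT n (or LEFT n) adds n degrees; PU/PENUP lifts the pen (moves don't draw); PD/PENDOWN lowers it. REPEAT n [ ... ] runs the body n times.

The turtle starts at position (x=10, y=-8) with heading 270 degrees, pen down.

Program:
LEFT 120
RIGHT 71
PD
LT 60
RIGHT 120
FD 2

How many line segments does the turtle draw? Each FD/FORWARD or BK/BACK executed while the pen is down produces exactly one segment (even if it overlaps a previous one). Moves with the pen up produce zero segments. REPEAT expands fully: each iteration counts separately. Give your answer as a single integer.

Executing turtle program step by step:
Start: pos=(10,-8), heading=270, pen down
LT 120: heading 270 -> 30
RT 71: heading 30 -> 319
PD: pen down
LT 60: heading 319 -> 19
RT 120: heading 19 -> 259
FD 2: (10,-8) -> (9.618,-9.963) [heading=259, draw]
Final: pos=(9.618,-9.963), heading=259, 1 segment(s) drawn
Segments drawn: 1

Answer: 1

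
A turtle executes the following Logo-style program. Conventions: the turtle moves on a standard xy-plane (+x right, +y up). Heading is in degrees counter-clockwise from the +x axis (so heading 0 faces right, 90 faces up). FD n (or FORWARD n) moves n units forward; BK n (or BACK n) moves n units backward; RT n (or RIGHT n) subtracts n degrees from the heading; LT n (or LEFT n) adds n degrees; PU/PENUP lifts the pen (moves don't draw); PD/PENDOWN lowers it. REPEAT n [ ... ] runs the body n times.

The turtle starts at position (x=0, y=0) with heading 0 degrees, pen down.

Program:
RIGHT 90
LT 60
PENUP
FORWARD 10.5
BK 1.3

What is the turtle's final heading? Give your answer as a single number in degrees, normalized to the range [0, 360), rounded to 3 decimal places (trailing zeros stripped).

Answer: 330

Derivation:
Executing turtle program step by step:
Start: pos=(0,0), heading=0, pen down
RT 90: heading 0 -> 270
LT 60: heading 270 -> 330
PU: pen up
FD 10.5: (0,0) -> (9.093,-5.25) [heading=330, move]
BK 1.3: (9.093,-5.25) -> (7.967,-4.6) [heading=330, move]
Final: pos=(7.967,-4.6), heading=330, 0 segment(s) drawn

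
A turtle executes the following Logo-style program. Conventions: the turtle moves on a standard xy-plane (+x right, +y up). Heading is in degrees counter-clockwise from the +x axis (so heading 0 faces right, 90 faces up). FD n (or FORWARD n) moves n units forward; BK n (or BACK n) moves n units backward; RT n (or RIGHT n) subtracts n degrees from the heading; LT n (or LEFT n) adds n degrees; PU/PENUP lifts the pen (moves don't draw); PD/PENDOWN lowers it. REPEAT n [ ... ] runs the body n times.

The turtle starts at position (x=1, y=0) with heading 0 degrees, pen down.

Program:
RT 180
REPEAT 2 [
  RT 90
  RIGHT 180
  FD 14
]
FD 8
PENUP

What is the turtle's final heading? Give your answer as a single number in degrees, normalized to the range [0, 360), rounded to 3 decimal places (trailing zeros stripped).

Executing turtle program step by step:
Start: pos=(1,0), heading=0, pen down
RT 180: heading 0 -> 180
REPEAT 2 [
  -- iteration 1/2 --
  RT 90: heading 180 -> 90
  RT 180: heading 90 -> 270
  FD 14: (1,0) -> (1,-14) [heading=270, draw]
  -- iteration 2/2 --
  RT 90: heading 270 -> 180
  RT 180: heading 180 -> 0
  FD 14: (1,-14) -> (15,-14) [heading=0, draw]
]
FD 8: (15,-14) -> (23,-14) [heading=0, draw]
PU: pen up
Final: pos=(23,-14), heading=0, 3 segment(s) drawn

Answer: 0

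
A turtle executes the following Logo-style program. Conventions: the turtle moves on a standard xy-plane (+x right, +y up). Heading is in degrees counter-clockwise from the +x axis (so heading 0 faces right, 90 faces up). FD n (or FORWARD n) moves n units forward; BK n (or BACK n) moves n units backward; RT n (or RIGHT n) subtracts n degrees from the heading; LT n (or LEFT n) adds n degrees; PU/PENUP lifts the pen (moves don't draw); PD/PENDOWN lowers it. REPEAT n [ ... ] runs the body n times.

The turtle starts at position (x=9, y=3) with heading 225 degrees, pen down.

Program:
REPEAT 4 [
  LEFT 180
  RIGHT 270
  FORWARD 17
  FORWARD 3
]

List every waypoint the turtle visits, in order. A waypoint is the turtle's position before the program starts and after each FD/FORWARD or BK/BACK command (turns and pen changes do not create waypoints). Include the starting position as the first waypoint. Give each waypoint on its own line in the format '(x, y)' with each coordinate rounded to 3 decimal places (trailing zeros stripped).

Executing turtle program step by step:
Start: pos=(9,3), heading=225, pen down
REPEAT 4 [
  -- iteration 1/4 --
  LT 180: heading 225 -> 45
  RT 270: heading 45 -> 135
  FD 17: (9,3) -> (-3.021,15.021) [heading=135, draw]
  FD 3: (-3.021,15.021) -> (-5.142,17.142) [heading=135, draw]
  -- iteration 2/4 --
  LT 180: heading 135 -> 315
  RT 270: heading 315 -> 45
  FD 17: (-5.142,17.142) -> (6.879,29.163) [heading=45, draw]
  FD 3: (6.879,29.163) -> (9,31.284) [heading=45, draw]
  -- iteration 3/4 --
  LT 180: heading 45 -> 225
  RT 270: heading 225 -> 315
  FD 17: (9,31.284) -> (21.021,19.263) [heading=315, draw]
  FD 3: (21.021,19.263) -> (23.142,17.142) [heading=315, draw]
  -- iteration 4/4 --
  LT 180: heading 315 -> 135
  RT 270: heading 135 -> 225
  FD 17: (23.142,17.142) -> (11.121,5.121) [heading=225, draw]
  FD 3: (11.121,5.121) -> (9,3) [heading=225, draw]
]
Final: pos=(9,3), heading=225, 8 segment(s) drawn
Waypoints (9 total):
(9, 3)
(-3.021, 15.021)
(-5.142, 17.142)
(6.879, 29.163)
(9, 31.284)
(21.021, 19.263)
(23.142, 17.142)
(11.121, 5.121)
(9, 3)

Answer: (9, 3)
(-3.021, 15.021)
(-5.142, 17.142)
(6.879, 29.163)
(9, 31.284)
(21.021, 19.263)
(23.142, 17.142)
(11.121, 5.121)
(9, 3)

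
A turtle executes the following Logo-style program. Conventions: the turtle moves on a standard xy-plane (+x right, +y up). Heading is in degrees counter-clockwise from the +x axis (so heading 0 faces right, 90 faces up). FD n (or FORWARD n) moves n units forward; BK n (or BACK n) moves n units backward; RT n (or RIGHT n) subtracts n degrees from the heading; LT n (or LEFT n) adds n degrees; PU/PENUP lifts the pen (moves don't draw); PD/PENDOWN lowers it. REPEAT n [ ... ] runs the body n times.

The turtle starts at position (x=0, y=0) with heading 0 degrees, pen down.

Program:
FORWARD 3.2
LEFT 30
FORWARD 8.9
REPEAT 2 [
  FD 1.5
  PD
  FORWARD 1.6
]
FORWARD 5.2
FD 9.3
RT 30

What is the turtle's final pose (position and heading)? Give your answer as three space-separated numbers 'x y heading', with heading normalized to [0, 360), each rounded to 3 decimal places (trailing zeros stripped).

Answer: 28.834 14.8 0

Derivation:
Executing turtle program step by step:
Start: pos=(0,0), heading=0, pen down
FD 3.2: (0,0) -> (3.2,0) [heading=0, draw]
LT 30: heading 0 -> 30
FD 8.9: (3.2,0) -> (10.908,4.45) [heading=30, draw]
REPEAT 2 [
  -- iteration 1/2 --
  FD 1.5: (10.908,4.45) -> (12.207,5.2) [heading=30, draw]
  PD: pen down
  FD 1.6: (12.207,5.2) -> (13.592,6) [heading=30, draw]
  -- iteration 2/2 --
  FD 1.5: (13.592,6) -> (14.891,6.75) [heading=30, draw]
  PD: pen down
  FD 1.6: (14.891,6.75) -> (16.277,7.55) [heading=30, draw]
]
FD 5.2: (16.277,7.55) -> (20.78,10.15) [heading=30, draw]
FD 9.3: (20.78,10.15) -> (28.834,14.8) [heading=30, draw]
RT 30: heading 30 -> 0
Final: pos=(28.834,14.8), heading=0, 8 segment(s) drawn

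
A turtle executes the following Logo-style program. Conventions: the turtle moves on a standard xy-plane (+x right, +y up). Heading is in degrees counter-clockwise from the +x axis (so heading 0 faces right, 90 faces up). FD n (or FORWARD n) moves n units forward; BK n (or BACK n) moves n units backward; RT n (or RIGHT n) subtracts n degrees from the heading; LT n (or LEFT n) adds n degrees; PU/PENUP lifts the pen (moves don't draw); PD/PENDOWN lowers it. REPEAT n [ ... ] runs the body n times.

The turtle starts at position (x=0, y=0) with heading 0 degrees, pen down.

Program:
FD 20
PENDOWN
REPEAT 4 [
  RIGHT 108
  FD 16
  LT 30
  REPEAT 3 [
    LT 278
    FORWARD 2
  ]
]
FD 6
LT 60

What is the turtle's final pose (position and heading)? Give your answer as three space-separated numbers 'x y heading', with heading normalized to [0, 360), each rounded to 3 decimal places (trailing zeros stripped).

Answer: 36.298 -35.217 204

Derivation:
Executing turtle program step by step:
Start: pos=(0,0), heading=0, pen down
FD 20: (0,0) -> (20,0) [heading=0, draw]
PD: pen down
REPEAT 4 [
  -- iteration 1/4 --
  RT 108: heading 0 -> 252
  FD 16: (20,0) -> (15.056,-15.217) [heading=252, draw]
  LT 30: heading 252 -> 282
  REPEAT 3 [
    -- iteration 1/3 --
    LT 278: heading 282 -> 200
    FD 2: (15.056,-15.217) -> (13.176,-15.901) [heading=200, draw]
    -- iteration 2/3 --
    LT 278: heading 200 -> 118
    FD 2: (13.176,-15.901) -> (12.237,-14.135) [heading=118, draw]
    -- iteration 3/3 --
    LT 278: heading 118 -> 36
    FD 2: (12.237,-14.135) -> (13.855,-12.959) [heading=36, draw]
  ]
  -- iteration 2/4 --
  RT 108: heading 36 -> 288
  FD 16: (13.855,-12.959) -> (18.8,-28.176) [heading=288, draw]
  LT 30: heading 288 -> 318
  REPEAT 3 [
    -- iteration 1/3 --
    LT 278: heading 318 -> 236
    FD 2: (18.8,-28.176) -> (17.681,-29.834) [heading=236, draw]
    -- iteration 2/3 --
    LT 278: heading 236 -> 154
    FD 2: (17.681,-29.834) -> (15.884,-28.958) [heading=154, draw]
    -- iteration 3/3 --
    LT 278: heading 154 -> 72
    FD 2: (15.884,-28.958) -> (16.502,-27.056) [heading=72, draw]
  ]
  -- iteration 3/4 --
  RT 108: heading 72 -> 324
  FD 16: (16.502,-27.056) -> (29.446,-36.46) [heading=324, draw]
  LT 30: heading 324 -> 354
  REPEAT 3 [
    -- iteration 1/3 --
    LT 278: heading 354 -> 272
    FD 2: (29.446,-36.46) -> (29.516,-38.459) [heading=272, draw]
    -- iteration 2/3 --
    LT 278: heading 272 -> 190
    FD 2: (29.516,-38.459) -> (27.546,-38.806) [heading=190, draw]
    -- iteration 3/3 --
    LT 278: heading 190 -> 108
    FD 2: (27.546,-38.806) -> (26.928,-36.904) [heading=108, draw]
  ]
  -- iteration 4/4 --
  RT 108: heading 108 -> 0
  FD 16: (26.928,-36.904) -> (42.928,-36.904) [heading=0, draw]
  LT 30: heading 0 -> 30
  REPEAT 3 [
    -- iteration 1/3 --
    LT 278: heading 30 -> 308
    FD 2: (42.928,-36.904) -> (44.16,-38.48) [heading=308, draw]
    -- iteration 2/3 --
    LT 278: heading 308 -> 226
    FD 2: (44.16,-38.48) -> (42.77,-39.919) [heading=226, draw]
    -- iteration 3/3 --
    LT 278: heading 226 -> 144
    FD 2: (42.77,-39.919) -> (41.152,-38.743) [heading=144, draw]
  ]
]
FD 6: (41.152,-38.743) -> (36.298,-35.217) [heading=144, draw]
LT 60: heading 144 -> 204
Final: pos=(36.298,-35.217), heading=204, 18 segment(s) drawn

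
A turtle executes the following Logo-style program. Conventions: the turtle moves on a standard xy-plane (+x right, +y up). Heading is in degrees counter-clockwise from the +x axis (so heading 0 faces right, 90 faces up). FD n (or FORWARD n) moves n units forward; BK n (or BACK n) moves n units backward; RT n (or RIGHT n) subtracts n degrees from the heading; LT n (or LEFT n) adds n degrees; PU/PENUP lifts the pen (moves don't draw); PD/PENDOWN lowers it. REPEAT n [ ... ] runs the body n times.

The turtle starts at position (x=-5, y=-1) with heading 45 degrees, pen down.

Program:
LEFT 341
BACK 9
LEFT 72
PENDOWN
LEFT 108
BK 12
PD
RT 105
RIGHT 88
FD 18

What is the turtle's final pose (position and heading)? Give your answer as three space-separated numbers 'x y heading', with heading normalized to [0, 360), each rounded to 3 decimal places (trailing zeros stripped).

Executing turtle program step by step:
Start: pos=(-5,-1), heading=45, pen down
LT 341: heading 45 -> 26
BK 9: (-5,-1) -> (-13.089,-4.945) [heading=26, draw]
LT 72: heading 26 -> 98
PD: pen down
LT 108: heading 98 -> 206
BK 12: (-13.089,-4.945) -> (-2.304,0.315) [heading=206, draw]
PD: pen down
RT 105: heading 206 -> 101
RT 88: heading 101 -> 13
FD 18: (-2.304,0.315) -> (15.235,4.364) [heading=13, draw]
Final: pos=(15.235,4.364), heading=13, 3 segment(s) drawn

Answer: 15.235 4.364 13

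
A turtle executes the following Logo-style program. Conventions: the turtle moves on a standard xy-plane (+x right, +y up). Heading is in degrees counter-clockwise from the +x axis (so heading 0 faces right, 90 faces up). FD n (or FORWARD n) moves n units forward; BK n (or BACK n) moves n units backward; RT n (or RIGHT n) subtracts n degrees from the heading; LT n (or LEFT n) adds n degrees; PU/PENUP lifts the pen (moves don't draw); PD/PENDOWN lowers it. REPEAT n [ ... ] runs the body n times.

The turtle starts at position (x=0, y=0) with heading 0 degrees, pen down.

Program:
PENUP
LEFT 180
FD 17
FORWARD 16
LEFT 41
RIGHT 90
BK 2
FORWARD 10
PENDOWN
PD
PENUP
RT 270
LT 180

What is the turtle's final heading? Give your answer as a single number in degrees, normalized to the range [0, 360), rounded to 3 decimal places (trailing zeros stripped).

Executing turtle program step by step:
Start: pos=(0,0), heading=0, pen down
PU: pen up
LT 180: heading 0 -> 180
FD 17: (0,0) -> (-17,0) [heading=180, move]
FD 16: (-17,0) -> (-33,0) [heading=180, move]
LT 41: heading 180 -> 221
RT 90: heading 221 -> 131
BK 2: (-33,0) -> (-31.688,-1.509) [heading=131, move]
FD 10: (-31.688,-1.509) -> (-38.248,6.038) [heading=131, move]
PD: pen down
PD: pen down
PU: pen up
RT 270: heading 131 -> 221
LT 180: heading 221 -> 41
Final: pos=(-38.248,6.038), heading=41, 0 segment(s) drawn

Answer: 41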